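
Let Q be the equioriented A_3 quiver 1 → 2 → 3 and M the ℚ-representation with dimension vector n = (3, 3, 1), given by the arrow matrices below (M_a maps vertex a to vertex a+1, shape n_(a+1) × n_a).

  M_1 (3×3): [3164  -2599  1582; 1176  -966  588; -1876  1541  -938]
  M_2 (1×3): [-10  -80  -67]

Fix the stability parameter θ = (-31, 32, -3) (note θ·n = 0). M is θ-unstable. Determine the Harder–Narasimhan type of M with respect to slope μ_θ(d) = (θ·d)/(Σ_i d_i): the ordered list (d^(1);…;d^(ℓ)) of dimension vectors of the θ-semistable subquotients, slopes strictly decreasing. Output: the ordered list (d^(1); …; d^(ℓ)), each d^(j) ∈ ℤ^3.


Interval decomposition of M: I[1,1]^2, I[1,3], I[2,2]^2.
HN type (ℓ=3): μ^(1)=32; μ^(2)=29/2; μ^(3)=-31

((0, 2, 0); (0, 1, 1); (3, 0, 0))


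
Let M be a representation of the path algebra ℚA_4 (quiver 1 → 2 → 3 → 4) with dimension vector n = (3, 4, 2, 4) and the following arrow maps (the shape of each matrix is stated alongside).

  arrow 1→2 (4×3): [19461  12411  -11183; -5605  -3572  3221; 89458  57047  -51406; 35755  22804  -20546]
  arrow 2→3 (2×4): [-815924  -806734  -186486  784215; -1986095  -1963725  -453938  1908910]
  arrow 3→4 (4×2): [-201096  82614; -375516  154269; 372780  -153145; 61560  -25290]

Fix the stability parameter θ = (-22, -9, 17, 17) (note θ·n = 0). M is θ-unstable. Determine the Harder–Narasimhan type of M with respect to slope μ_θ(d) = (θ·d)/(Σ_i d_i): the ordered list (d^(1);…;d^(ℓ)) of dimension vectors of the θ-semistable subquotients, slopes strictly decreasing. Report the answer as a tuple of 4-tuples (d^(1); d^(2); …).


Via rank(M_{q-1}∘⋯∘M_p): M ≅ I[1,2], I[1,3], I[1,4], I[2,2], I[4,4]^3.
μ_θ-semistable layers: μ^(1)=17; μ^(2)=-9; μ^(3)=-22

((0, 0, 2, 4); (0, 4, 0, 0); (3, 0, 0, 0))


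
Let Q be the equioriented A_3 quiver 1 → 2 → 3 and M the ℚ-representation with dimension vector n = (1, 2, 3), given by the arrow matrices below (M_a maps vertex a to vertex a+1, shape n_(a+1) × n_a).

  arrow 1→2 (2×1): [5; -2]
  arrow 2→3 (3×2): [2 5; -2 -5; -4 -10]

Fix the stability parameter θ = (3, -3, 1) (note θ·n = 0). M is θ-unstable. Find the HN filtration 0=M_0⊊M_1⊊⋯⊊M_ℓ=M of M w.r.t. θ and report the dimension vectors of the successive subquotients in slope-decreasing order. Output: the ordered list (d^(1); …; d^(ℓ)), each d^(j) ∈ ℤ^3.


Barcode: M ≅ I[1,2], I[2,3], I[3,3]^2. HN layers by μ_θ (3 steps, strictly decreasing):
  μ^(1)=1; μ^(2)=0; μ^(3)=-3

((0, 0, 3); (1, 1, 0); (0, 1, 0))


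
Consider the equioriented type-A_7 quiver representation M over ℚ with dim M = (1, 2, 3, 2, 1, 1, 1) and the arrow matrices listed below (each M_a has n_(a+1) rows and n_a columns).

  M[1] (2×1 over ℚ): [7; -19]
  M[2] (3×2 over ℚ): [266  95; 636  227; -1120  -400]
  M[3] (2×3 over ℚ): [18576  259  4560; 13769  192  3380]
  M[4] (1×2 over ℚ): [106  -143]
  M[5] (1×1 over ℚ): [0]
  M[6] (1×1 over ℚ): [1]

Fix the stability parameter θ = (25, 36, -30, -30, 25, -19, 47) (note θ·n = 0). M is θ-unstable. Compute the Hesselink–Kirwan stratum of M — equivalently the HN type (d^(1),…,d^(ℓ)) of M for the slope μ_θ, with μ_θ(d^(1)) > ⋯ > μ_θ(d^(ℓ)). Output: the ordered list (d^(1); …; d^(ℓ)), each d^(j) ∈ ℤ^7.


Barcode: M ≅ I[1,5], I[2,4], I[3,3], I[6,7]. HN layers by μ_θ (6 steps, strictly decreasing):
  μ^(1)=47; μ^(2)=25; μ^(3)=1/4; μ^(4)=-8; μ^(5)=-19; μ^(6)=-30

((0, 0, 0, 0, 0, 0, 1); (0, 0, 0, 0, 1, 0, 0); (1, 1, 1, 1, 0, 0, 0); (0, 1, 1, 1, 0, 0, 0); (0, 0, 0, 0, 0, 1, 0); (0, 0, 1, 0, 0, 0, 0))


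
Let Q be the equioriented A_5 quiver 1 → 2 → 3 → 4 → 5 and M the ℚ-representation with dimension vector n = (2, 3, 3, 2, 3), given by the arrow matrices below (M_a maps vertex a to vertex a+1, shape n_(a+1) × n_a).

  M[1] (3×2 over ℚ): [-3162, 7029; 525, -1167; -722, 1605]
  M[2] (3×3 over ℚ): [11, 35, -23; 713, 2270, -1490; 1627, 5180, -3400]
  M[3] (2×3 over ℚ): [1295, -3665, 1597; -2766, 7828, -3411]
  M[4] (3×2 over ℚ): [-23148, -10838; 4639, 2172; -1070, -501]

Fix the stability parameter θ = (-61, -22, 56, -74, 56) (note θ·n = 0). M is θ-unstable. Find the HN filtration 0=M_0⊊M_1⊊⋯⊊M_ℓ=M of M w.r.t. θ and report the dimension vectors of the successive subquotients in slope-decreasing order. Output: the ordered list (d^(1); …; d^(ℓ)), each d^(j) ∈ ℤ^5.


Interval decomposition of M: I[1,5]^2, I[2,2], I[3,3], I[5,5].
HN type (ℓ=4): μ^(1)=56; μ^(2)=-9; μ^(3)=-22; μ^(4)=-61

((0, 0, 1, 0, 3); (0, 0, 2, 2, 0); (0, 3, 0, 0, 0); (2, 0, 0, 0, 0))


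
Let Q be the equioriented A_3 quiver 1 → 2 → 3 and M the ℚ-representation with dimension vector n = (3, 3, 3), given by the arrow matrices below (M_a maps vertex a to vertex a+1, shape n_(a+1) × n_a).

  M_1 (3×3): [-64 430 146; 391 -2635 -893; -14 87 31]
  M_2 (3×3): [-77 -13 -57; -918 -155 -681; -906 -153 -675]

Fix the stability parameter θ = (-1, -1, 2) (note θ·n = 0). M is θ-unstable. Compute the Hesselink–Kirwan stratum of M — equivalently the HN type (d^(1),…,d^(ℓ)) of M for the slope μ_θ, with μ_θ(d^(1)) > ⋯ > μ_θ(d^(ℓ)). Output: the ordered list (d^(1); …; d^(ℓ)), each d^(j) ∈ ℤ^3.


Interval decomposition of M: I[1,2], I[1,3]^2, I[3,3].
HN type (ℓ=2): μ^(1)=2; μ^(2)=-1

((0, 0, 3); (3, 3, 0))


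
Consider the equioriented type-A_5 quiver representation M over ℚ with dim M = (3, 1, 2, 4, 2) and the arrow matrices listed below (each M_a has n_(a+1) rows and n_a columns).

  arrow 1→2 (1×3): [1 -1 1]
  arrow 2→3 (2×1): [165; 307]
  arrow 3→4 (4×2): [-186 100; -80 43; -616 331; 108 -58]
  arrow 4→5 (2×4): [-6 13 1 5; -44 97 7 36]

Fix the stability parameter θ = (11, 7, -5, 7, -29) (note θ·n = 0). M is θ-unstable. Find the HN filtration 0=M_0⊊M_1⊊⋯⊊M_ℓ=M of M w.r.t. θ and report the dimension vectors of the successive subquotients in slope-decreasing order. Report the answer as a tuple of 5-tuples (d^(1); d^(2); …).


Via rank(M_{q-1}∘⋯∘M_p): M ≅ I[1,1]^2, I[1,4], I[3,4], I[4,5]^2.
μ_θ-semistable layers: μ^(1)=11; μ^(2)=7; μ^(3)=13/3; μ^(4)=-5; μ^(5)=-11

((2, 0, 0, 0, 0); (0, 0, 0, 2, 0); (1, 1, 1, 0, 0); (0, 0, 1, 0, 0); (0, 0, 0, 2, 2))


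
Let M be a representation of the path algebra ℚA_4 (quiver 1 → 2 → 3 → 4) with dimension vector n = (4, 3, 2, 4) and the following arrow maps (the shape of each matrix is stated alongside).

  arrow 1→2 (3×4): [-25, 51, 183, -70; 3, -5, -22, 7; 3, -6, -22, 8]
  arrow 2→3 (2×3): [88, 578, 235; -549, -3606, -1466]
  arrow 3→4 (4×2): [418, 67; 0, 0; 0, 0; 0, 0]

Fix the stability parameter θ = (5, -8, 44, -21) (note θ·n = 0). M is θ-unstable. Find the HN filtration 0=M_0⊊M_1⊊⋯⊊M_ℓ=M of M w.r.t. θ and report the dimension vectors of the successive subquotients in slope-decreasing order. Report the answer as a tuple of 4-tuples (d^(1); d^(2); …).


Interval decomposition of M: I[1,1], I[1,2], I[1,3], I[1,4], I[4,4]^3.
HN type (ℓ=5): μ^(1)=44; μ^(2)=23/2; μ^(3)=5; μ^(4)=-3/2; μ^(5)=-21

((0, 0, 1, 0); (0, 0, 1, 1); (1, 0, 0, 0); (3, 3, 0, 0); (0, 0, 0, 3))


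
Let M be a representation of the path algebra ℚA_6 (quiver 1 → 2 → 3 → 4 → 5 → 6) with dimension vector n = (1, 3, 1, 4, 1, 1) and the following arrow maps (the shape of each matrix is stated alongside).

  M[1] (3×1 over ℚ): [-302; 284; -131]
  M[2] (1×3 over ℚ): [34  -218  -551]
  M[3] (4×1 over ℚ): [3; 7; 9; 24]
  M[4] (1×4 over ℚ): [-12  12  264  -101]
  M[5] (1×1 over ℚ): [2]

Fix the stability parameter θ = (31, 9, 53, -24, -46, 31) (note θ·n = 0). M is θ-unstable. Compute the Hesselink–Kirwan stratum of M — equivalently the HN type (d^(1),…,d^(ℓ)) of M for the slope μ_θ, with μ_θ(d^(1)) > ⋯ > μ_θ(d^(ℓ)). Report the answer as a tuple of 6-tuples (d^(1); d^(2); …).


Via rank(M_{q-1}∘⋯∘M_p): M ≅ I[1,4], I[2,2]^2, I[4,4]^2, I[4,6].
μ_θ-semistable layers: μ^(1)=31; μ^(2)=69/4; μ^(3)=9; μ^(4)=-24; μ^(5)=-35

((0, 0, 0, 0, 0, 1); (1, 1, 1, 1, 0, 0); (0, 2, 0, 0, 0, 0); (0, 0, 0, 2, 0, 0); (0, 0, 0, 1, 1, 0))


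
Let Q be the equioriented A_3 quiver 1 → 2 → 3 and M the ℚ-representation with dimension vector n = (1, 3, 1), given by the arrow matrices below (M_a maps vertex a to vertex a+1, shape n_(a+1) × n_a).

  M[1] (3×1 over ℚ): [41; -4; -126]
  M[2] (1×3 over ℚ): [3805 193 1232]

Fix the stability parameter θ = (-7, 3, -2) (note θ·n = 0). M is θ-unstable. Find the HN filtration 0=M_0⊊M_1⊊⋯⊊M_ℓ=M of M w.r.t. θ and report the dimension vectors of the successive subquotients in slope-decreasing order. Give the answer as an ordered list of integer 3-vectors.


Interval decomposition of M: I[1,3], I[2,2]^2.
HN type (ℓ=3): μ^(1)=3; μ^(2)=1/2; μ^(3)=-7

((0, 2, 0); (0, 1, 1); (1, 0, 0))


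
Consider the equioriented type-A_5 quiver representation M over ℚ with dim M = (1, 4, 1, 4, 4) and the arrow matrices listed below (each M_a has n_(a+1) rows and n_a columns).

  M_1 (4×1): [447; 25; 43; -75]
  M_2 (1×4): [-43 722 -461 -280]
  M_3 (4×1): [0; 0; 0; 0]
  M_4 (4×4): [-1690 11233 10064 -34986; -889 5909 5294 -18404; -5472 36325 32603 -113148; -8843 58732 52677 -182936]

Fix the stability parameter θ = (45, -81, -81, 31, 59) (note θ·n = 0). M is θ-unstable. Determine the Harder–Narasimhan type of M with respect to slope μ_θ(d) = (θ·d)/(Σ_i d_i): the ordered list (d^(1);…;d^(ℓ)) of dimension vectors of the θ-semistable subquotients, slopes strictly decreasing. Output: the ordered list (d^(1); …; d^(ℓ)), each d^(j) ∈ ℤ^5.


Via rank(M_{q-1}∘⋯∘M_p): M ≅ I[1,3], I[2,2]^3, I[4,4], I[4,5]^3, I[5,5].
μ_θ-semistable layers: μ^(1)=59; μ^(2)=31; μ^(3)=-39; μ^(4)=-81

((0, 0, 0, 0, 4); (0, 0, 0, 4, 0); (1, 1, 1, 0, 0); (0, 3, 0, 0, 0))


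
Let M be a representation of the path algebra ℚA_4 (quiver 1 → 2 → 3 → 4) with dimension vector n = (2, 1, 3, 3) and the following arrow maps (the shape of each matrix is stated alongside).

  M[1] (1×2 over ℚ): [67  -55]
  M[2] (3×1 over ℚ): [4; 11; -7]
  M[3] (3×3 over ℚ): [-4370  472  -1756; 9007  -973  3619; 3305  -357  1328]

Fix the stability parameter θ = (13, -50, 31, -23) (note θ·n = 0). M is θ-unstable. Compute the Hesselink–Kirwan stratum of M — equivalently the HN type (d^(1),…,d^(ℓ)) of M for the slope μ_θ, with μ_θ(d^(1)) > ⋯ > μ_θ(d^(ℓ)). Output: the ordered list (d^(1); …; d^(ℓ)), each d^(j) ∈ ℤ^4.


Interval decomposition of M: I[1,1], I[1,4], I[3,4]^2.
HN type (ℓ=3): μ^(1)=13; μ^(2)=4; μ^(3)=-37/2

((1, 0, 0, 0); (0, 0, 3, 3); (1, 1, 0, 0))


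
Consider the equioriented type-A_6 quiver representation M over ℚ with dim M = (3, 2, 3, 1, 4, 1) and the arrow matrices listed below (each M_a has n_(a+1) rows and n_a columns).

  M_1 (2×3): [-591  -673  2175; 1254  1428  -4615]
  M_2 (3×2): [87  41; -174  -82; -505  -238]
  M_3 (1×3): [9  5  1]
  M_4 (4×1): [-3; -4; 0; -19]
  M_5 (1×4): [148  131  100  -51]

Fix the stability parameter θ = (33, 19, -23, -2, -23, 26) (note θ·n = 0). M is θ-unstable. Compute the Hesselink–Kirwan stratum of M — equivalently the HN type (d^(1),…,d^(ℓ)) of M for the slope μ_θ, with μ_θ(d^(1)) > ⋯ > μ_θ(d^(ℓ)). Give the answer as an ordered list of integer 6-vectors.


Interval decomposition of M: I[1,1], I[1,3], I[1,6], I[3,3], I[5,5]^3.
HN type (ℓ=5): μ^(1)=33; μ^(2)=26; μ^(3)=29/3; μ^(4)=4/5; μ^(5)=-23

((1, 0, 0, 0, 0, 0); (0, 0, 0, 0, 0, 1); (1, 1, 1, 0, 0, 0); (1, 1, 1, 1, 1, 0); (0, 0, 1, 0, 3, 0))


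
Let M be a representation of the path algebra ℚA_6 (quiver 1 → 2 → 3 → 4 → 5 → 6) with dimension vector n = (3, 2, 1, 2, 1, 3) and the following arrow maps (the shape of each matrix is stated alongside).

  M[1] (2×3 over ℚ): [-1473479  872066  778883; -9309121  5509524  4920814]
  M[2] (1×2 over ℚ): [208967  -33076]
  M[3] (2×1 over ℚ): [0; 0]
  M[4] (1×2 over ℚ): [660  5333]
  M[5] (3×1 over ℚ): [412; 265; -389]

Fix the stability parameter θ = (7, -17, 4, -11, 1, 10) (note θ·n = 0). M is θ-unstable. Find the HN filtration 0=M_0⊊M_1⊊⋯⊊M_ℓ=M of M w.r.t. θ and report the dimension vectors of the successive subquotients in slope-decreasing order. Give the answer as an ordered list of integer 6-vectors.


Via rank(M_{q-1}∘⋯∘M_p): M ≅ I[1,1], I[1,2], I[1,3], I[4,4], I[4,6], I[6,6]^2.
μ_θ-semistable layers: μ^(1)=10; μ^(2)=7; μ^(3)=4; μ^(4)=1; μ^(5)=-5; μ^(6)=-11

((0, 0, 0, 0, 0, 3); (1, 0, 0, 0, 0, 0); (0, 0, 1, 0, 0, 0); (0, 0, 0, 0, 1, 0); (2, 2, 0, 0, 0, 0); (0, 0, 0, 2, 0, 0))


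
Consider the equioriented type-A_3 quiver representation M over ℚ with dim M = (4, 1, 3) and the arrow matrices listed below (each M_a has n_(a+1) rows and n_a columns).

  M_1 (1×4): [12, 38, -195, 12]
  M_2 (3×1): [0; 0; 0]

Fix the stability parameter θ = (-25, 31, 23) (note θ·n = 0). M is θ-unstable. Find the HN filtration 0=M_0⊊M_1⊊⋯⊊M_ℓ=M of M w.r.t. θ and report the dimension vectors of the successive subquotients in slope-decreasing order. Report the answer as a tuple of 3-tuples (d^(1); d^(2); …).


Interval decomposition of M: I[1,1]^3, I[1,2], I[3,3]^3.
HN type (ℓ=3): μ^(1)=31; μ^(2)=23; μ^(3)=-25

((0, 1, 0); (0, 0, 3); (4, 0, 0))


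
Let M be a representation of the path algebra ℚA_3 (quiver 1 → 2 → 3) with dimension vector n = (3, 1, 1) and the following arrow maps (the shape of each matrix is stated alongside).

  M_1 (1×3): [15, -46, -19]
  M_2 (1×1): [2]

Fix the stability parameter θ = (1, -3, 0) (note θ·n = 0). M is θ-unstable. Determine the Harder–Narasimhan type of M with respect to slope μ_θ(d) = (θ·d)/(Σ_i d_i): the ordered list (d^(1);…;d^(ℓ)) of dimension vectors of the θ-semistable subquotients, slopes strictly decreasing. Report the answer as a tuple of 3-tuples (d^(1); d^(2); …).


Via rank(M_{q-1}∘⋯∘M_p): M ≅ I[1,1]^2, I[1,3].
μ_θ-semistable layers: μ^(1)=1; μ^(2)=0; μ^(3)=-1

((2, 0, 0); (0, 0, 1); (1, 1, 0))


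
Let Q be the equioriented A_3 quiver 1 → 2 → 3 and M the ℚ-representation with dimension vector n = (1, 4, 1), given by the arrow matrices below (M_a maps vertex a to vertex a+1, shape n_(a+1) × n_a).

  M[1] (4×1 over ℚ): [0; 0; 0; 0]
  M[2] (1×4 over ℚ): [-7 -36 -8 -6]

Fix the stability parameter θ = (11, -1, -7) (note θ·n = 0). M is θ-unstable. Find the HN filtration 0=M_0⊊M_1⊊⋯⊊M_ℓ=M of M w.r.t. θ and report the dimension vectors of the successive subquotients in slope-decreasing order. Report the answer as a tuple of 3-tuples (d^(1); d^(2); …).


Via rank(M_{q-1}∘⋯∘M_p): M ≅ I[1,1], I[2,2]^3, I[2,3].
μ_θ-semistable layers: μ^(1)=11; μ^(2)=-1; μ^(3)=-4

((1, 0, 0); (0, 3, 0); (0, 1, 1))


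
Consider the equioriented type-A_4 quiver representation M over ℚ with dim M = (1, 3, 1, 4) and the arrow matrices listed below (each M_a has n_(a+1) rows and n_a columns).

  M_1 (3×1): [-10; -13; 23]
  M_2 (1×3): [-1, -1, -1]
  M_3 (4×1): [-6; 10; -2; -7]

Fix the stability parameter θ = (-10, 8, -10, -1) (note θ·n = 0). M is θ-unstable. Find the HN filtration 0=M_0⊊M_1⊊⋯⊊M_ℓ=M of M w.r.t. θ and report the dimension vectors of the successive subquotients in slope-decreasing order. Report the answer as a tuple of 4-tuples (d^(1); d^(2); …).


Via rank(M_{q-1}∘⋯∘M_p): M ≅ I[1,2], I[2,2], I[2,4], I[4,4]^3.
μ_θ-semistable layers: μ^(1)=8; μ^(2)=-1; μ^(3)=-10

((0, 2, 0, 0); (0, 1, 1, 4); (1, 0, 0, 0))


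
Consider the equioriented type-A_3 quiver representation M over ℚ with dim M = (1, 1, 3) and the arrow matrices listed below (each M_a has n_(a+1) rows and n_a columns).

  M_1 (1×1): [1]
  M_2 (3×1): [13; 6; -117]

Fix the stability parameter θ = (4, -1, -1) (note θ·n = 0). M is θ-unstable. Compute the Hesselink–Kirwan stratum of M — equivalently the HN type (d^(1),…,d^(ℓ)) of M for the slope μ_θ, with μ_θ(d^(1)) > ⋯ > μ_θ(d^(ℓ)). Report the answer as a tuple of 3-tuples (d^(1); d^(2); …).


Interval decomposition of M: I[1,3], I[3,3]^2.
HN type (ℓ=2): μ^(1)=2/3; μ^(2)=-1

((1, 1, 1); (0, 0, 2))


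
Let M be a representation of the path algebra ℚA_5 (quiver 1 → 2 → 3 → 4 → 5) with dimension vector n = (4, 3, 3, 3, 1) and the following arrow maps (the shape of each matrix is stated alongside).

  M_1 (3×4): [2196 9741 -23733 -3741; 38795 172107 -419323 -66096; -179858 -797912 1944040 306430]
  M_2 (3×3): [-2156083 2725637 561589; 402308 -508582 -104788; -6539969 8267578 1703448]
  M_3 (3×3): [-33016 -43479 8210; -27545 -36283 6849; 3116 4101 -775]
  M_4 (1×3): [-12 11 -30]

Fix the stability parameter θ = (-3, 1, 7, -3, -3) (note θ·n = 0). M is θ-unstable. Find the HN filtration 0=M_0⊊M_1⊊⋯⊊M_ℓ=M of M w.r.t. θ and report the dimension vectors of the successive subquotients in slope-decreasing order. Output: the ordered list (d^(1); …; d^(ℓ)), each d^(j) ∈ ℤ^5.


Via rank(M_{q-1}∘⋯∘M_p): M ≅ I[1,1]^2, I[1,4], I[1,5], I[2,4].
μ_θ-semistable layers: μ^(1)=2; μ^(2)=1; μ^(3)=1/2; μ^(4)=-3

((0, 0, 2, 2, 0); (0, 2, 0, 0, 0); (0, 1, 1, 1, 1); (4, 0, 0, 0, 0))


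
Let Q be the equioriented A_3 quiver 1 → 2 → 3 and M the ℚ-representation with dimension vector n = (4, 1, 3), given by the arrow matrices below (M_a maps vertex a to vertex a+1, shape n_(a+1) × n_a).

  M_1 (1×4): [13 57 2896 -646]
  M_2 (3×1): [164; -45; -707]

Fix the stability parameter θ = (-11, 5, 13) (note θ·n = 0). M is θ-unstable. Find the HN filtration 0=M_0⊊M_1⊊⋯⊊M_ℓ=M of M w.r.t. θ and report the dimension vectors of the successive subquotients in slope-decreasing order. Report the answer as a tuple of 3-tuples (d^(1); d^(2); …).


Barcode: M ≅ I[1,1]^3, I[1,3], I[3,3]^2. HN layers by μ_θ (3 steps, strictly decreasing):
  μ^(1)=13; μ^(2)=5; μ^(3)=-11

((0, 0, 3); (0, 1, 0); (4, 0, 0))


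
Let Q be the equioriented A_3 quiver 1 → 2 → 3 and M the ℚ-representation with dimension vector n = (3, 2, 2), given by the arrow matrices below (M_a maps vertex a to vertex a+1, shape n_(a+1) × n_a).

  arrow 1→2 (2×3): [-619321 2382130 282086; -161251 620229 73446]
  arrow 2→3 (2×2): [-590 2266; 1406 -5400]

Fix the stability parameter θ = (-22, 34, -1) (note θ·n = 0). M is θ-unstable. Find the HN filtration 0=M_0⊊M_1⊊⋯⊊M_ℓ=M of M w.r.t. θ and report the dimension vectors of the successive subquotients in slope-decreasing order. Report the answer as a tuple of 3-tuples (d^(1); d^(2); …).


Barcode: M ≅ I[1,1], I[1,3]^2. HN layers by μ_θ (2 steps, strictly decreasing):
  μ^(1)=33/2; μ^(2)=-22

((0, 2, 2); (3, 0, 0))


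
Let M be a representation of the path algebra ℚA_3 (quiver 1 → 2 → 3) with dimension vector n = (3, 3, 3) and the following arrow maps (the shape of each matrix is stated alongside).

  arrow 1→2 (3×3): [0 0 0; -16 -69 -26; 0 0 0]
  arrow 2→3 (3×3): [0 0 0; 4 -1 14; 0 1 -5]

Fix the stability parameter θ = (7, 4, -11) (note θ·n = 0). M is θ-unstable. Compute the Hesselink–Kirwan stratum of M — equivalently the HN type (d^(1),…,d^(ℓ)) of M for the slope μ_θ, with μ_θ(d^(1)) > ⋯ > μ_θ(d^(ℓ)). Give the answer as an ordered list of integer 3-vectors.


Barcode: M ≅ I[1,1]^2, I[1,3], I[2,2], I[2,3], I[3,3]. HN layers by μ_θ (5 steps, strictly decreasing):
  μ^(1)=7; μ^(2)=4; μ^(3)=0; μ^(4)=-7/2; μ^(5)=-11

((2, 0, 0); (0, 1, 0); (1, 1, 1); (0, 1, 1); (0, 0, 1))


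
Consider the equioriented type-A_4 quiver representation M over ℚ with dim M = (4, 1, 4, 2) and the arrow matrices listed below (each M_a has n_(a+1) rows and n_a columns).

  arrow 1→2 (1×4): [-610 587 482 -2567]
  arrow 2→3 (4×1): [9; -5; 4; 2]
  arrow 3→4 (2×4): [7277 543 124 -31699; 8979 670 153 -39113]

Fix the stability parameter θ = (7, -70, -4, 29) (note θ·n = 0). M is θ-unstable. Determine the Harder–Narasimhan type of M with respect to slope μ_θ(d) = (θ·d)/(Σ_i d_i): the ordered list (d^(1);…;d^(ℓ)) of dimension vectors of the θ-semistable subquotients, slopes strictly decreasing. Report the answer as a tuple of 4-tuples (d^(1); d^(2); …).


Interval decomposition of M: I[1,1]^3, I[1,4], I[3,3]^2, I[3,4].
HN type (ℓ=4): μ^(1)=29; μ^(2)=7; μ^(3)=-4; μ^(4)=-63/2

((0, 0, 0, 2); (3, 0, 0, 0); (0, 0, 4, 0); (1, 1, 0, 0))


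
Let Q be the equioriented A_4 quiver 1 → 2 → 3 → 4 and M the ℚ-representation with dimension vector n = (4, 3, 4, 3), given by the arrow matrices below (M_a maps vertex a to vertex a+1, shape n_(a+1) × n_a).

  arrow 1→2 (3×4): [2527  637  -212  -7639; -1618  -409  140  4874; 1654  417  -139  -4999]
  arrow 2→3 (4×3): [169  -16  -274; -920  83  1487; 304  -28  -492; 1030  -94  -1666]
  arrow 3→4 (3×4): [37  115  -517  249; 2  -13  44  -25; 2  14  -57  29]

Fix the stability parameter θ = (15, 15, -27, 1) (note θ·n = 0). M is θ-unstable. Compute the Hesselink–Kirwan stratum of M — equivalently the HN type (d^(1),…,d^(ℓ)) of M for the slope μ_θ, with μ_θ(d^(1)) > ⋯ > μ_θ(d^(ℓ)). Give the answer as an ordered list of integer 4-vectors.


Via rank(M_{q-1}∘⋯∘M_p): M ≅ I[1,1], I[1,2], I[1,4]^2, I[3,3], I[3,4].
μ_θ-semistable layers: μ^(1)=15; μ^(2)=1; μ^(3)=-27

((2, 1, 0, 0); (2, 2, 2, 3); (0, 0, 2, 0))


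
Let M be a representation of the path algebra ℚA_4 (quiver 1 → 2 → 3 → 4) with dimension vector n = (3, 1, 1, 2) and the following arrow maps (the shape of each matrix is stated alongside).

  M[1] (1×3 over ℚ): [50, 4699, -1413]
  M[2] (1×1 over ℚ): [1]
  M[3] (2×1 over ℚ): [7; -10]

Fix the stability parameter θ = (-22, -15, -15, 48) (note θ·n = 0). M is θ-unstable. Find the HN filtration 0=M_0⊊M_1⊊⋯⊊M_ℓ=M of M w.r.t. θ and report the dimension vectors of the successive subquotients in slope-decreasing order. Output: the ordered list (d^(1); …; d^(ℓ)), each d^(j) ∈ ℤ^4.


Barcode: M ≅ I[1,1]^2, I[1,4], I[4,4]. HN layers by μ_θ (3 steps, strictly decreasing):
  μ^(1)=48; μ^(2)=-15; μ^(3)=-22

((0, 0, 0, 2); (0, 1, 1, 0); (3, 0, 0, 0))


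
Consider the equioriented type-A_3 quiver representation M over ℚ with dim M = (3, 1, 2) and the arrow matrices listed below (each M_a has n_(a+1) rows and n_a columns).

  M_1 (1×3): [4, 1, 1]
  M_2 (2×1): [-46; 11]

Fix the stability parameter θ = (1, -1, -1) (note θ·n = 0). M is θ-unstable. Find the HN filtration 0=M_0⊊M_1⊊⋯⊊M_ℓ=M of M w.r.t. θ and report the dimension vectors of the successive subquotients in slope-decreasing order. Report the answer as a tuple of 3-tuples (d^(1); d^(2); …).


Interval decomposition of M: I[1,1]^2, I[1,3], I[3,3].
HN type (ℓ=3): μ^(1)=1; μ^(2)=-1/3; μ^(3)=-1

((2, 0, 0); (1, 1, 1); (0, 0, 1))


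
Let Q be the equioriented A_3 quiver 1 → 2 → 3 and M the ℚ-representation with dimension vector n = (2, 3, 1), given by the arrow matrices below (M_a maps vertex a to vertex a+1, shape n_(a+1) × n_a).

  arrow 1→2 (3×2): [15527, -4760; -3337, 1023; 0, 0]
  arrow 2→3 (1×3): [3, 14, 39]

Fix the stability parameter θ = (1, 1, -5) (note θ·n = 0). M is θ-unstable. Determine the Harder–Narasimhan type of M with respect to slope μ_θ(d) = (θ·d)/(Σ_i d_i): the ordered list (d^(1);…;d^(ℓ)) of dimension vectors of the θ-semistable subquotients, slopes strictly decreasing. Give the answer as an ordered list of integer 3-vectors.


Barcode: M ≅ I[1,2], I[1,3], I[2,2]. HN layers by μ_θ (2 steps, strictly decreasing):
  μ^(1)=1; μ^(2)=-1

((1, 2, 0); (1, 1, 1))


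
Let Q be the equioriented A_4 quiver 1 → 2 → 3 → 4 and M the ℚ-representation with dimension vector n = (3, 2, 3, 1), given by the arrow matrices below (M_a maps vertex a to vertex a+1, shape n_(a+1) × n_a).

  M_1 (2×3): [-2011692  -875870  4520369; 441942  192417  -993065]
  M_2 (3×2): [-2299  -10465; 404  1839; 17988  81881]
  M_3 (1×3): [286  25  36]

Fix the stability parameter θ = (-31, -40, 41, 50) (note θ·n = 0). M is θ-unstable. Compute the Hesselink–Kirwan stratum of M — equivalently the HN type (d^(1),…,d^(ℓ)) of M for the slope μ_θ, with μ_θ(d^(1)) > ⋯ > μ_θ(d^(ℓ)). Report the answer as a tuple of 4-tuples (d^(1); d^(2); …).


Interval decomposition of M: I[1,1], I[1,3], I[1,4], I[3,3].
HN type (ℓ=4): μ^(1)=50; μ^(2)=41; μ^(3)=-31; μ^(4)=-71/2

((0, 0, 0, 1); (0, 0, 3, 0); (1, 0, 0, 0); (2, 2, 0, 0))


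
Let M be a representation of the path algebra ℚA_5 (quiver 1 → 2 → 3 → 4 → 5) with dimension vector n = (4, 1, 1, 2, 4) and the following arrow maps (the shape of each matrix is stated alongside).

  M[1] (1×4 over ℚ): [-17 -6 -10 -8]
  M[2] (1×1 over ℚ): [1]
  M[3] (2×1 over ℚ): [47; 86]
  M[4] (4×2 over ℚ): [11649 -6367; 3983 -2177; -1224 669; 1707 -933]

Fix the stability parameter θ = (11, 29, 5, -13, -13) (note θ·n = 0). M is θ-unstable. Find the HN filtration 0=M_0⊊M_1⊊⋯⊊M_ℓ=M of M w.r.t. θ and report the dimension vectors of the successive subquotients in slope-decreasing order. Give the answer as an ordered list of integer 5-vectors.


Barcode: M ≅ I[1,1]^3, I[1,5], I[4,5], I[5,5]^2. HN layers by μ_θ (3 steps, strictly decreasing):
  μ^(1)=11; μ^(2)=19/5; μ^(3)=-13

((3, 0, 0, 0, 0); (1, 1, 1, 1, 1); (0, 0, 0, 1, 3))


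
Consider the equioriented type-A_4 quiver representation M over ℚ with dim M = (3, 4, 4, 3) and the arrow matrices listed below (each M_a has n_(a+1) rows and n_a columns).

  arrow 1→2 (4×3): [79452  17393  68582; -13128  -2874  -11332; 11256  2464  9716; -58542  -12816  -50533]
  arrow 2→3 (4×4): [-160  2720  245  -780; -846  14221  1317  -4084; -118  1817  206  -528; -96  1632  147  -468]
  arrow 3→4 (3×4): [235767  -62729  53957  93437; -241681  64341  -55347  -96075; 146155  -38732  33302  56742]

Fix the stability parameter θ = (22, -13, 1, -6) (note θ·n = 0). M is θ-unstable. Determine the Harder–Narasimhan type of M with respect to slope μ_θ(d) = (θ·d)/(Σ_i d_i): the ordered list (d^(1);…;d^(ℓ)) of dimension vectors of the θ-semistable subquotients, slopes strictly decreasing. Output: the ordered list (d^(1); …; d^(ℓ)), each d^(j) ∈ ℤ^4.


Interval decomposition of M: I[1,1], I[1,2]^2, I[2,4]^2, I[3,3], I[3,4].
HN type (ℓ=5): μ^(1)=22; μ^(2)=9/2; μ^(3)=1; μ^(4)=-5/2; μ^(5)=-13

((1, 0, 0, 0); (2, 2, 0, 0); (0, 0, 1, 0); (0, 0, 3, 3); (0, 2, 0, 0))


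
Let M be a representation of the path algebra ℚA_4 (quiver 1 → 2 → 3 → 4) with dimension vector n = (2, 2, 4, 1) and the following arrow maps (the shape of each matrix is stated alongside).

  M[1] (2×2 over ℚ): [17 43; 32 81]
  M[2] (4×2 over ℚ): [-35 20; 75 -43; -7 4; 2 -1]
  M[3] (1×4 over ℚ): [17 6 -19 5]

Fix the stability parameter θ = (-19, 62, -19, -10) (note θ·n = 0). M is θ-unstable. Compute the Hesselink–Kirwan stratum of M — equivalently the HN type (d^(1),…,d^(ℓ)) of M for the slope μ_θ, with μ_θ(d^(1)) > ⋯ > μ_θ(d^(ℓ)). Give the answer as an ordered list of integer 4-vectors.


Via rank(M_{q-1}∘⋯∘M_p): M ≅ I[1,3], I[1,4], I[3,3]^2.
μ_θ-semistable layers: μ^(1)=43/2; μ^(2)=11; μ^(3)=-19

((0, 1, 1, 0); (0, 1, 1, 1); (2, 0, 2, 0))


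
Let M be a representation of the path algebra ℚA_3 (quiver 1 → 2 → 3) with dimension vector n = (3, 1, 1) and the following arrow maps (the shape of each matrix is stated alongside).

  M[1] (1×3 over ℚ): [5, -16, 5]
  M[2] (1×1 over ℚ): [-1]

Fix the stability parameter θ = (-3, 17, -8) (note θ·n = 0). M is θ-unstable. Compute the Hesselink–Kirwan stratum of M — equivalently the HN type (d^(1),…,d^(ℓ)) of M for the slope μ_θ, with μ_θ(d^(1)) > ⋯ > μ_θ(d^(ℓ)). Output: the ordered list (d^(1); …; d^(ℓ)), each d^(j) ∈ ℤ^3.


Interval decomposition of M: I[1,1]^2, I[1,3].
HN type (ℓ=2): μ^(1)=9/2; μ^(2)=-3

((0, 1, 1); (3, 0, 0))


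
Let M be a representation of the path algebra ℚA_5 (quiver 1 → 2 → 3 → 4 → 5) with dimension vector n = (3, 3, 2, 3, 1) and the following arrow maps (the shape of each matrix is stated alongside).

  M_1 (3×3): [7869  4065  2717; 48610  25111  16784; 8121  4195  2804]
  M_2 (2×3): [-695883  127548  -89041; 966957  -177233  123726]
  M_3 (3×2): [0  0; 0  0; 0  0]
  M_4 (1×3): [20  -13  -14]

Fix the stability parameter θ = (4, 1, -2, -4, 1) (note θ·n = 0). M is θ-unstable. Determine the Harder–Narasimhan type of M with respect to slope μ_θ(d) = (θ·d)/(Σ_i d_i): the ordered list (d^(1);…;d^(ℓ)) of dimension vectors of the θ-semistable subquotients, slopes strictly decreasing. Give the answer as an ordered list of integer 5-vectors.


Interval decomposition of M: I[1,2], I[1,3]^2, I[4,4]^2, I[4,5].
HN type (ℓ=3): μ^(1)=5/2; μ^(2)=1; μ^(3)=-4

((1, 1, 0, 0, 0); (2, 2, 2, 0, 1); (0, 0, 0, 3, 0))


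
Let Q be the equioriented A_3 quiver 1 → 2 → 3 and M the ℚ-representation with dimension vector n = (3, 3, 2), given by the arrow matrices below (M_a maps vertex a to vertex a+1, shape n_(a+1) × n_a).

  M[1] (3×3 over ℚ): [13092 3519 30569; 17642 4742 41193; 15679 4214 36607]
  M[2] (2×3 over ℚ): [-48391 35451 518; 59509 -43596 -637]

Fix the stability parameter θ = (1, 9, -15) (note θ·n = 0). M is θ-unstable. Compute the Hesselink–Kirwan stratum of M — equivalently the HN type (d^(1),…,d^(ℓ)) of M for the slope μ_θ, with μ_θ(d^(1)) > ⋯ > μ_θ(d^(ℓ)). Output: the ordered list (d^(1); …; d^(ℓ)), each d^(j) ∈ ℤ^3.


Via rank(M_{q-1}∘⋯∘M_p): M ≅ I[1,2], I[1,3]^2.
μ_θ-semistable layers: μ^(1)=9; μ^(2)=1; μ^(3)=-5/3

((0, 1, 0); (1, 0, 0); (2, 2, 2))


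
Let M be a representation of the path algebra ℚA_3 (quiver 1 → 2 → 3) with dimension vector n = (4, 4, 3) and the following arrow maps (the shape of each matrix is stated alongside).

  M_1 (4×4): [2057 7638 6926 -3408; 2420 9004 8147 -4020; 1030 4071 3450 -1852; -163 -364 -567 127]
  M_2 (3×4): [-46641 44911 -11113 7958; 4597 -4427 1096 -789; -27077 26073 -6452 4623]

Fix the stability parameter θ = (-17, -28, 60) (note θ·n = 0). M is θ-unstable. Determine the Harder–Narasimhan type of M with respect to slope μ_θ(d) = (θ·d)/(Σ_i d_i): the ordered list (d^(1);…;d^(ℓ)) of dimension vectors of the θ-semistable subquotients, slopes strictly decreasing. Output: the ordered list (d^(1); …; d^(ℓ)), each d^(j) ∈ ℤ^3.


Barcode: M ≅ I[1,2], I[1,3]^3. HN layers by μ_θ (2 steps, strictly decreasing):
  μ^(1)=60; μ^(2)=-45/2

((0, 0, 3); (4, 4, 0))


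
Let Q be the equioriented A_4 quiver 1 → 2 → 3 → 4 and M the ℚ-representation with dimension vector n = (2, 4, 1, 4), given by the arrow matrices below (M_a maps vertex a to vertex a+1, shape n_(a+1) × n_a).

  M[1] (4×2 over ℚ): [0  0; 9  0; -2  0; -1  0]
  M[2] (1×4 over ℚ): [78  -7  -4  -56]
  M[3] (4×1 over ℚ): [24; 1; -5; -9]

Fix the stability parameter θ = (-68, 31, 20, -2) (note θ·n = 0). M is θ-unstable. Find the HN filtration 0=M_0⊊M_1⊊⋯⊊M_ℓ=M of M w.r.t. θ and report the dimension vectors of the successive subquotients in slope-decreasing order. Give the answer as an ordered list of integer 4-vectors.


Interval decomposition of M: I[1,1], I[1,4], I[2,2]^3, I[4,4]^3.
HN type (ℓ=4): μ^(1)=31; μ^(2)=49/3; μ^(3)=-2; μ^(4)=-68

((0, 3, 0, 0); (0, 1, 1, 1); (0, 0, 0, 3); (2, 0, 0, 0))


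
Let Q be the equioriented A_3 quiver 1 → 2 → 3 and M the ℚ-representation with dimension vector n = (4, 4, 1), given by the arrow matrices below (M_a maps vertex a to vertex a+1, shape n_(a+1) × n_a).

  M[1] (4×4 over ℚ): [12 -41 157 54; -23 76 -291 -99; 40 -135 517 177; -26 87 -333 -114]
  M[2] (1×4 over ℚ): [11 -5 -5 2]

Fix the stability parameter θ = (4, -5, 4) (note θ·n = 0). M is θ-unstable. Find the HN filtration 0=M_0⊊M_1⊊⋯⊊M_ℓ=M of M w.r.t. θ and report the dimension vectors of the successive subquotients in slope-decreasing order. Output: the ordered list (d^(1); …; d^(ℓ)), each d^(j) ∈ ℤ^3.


Via rank(M_{q-1}∘⋯∘M_p): M ≅ I[1,1], I[1,2]^2, I[1,3], I[2,2].
μ_θ-semistable layers: μ^(1)=4; μ^(2)=-1/2; μ^(3)=-5

((1, 0, 1); (3, 3, 0); (0, 1, 0))


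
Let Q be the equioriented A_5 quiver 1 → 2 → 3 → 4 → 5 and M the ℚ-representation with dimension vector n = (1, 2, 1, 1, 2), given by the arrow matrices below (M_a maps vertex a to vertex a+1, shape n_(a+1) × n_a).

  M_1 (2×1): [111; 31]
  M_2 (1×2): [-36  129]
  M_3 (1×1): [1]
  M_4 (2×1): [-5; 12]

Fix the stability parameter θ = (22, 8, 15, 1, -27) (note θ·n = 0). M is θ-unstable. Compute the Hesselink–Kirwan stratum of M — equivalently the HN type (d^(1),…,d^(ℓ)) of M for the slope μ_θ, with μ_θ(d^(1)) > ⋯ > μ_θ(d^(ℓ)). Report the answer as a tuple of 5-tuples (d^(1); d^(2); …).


Via rank(M_{q-1}∘⋯∘M_p): M ≅ I[1,5], I[2,2], I[5,5].
μ_θ-semistable layers: μ^(1)=8; μ^(2)=19/5; μ^(3)=-27

((0, 1, 0, 0, 0); (1, 1, 1, 1, 1); (0, 0, 0, 0, 1))


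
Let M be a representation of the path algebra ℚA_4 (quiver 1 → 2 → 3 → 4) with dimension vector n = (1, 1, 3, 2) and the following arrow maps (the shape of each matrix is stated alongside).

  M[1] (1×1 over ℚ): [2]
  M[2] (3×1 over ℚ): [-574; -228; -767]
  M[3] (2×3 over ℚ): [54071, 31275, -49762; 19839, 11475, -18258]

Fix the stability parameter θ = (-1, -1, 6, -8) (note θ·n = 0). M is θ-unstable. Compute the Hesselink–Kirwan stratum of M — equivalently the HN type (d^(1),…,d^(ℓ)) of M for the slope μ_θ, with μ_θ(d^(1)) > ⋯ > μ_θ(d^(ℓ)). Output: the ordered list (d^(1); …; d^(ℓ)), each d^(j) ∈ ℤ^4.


Via rank(M_{q-1}∘⋯∘M_p): M ≅ I[1,3], I[3,3], I[3,4], I[4,4].
μ_θ-semistable layers: μ^(1)=6; μ^(2)=-1; μ^(3)=-8

((0, 0, 2, 0); (1, 1, 1, 1); (0, 0, 0, 1))


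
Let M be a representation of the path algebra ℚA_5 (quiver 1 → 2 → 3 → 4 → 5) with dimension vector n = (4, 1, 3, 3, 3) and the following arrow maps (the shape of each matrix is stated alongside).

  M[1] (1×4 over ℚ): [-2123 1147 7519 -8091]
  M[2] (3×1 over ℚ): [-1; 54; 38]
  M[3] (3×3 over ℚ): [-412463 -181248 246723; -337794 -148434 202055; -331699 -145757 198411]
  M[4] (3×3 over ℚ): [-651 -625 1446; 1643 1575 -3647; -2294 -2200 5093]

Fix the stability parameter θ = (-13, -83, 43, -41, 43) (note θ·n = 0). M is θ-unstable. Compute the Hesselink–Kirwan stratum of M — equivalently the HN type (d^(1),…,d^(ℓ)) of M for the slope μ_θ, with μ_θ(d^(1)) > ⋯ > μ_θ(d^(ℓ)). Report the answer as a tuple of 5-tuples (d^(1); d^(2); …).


Interval decomposition of M: I[1,1]^3, I[1,5], I[3,4], I[3,5], I[5,5].
HN type (ℓ=4): μ^(1)=43; μ^(2)=1; μ^(3)=-13; μ^(4)=-48

((0, 0, 0, 0, 3); (0, 0, 3, 3, 0); (3, 0, 0, 0, 0); (1, 1, 0, 0, 0))


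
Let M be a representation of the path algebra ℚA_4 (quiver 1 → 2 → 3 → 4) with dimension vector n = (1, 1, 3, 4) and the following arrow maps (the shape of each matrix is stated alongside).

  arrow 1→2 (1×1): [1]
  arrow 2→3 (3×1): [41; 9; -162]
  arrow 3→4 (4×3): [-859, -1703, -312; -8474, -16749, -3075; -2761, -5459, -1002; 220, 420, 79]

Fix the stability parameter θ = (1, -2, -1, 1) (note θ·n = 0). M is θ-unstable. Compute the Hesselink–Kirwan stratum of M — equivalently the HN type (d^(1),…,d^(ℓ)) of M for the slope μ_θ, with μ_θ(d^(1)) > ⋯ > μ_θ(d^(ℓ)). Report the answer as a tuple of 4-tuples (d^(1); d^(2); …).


Via rank(M_{q-1}∘⋯∘M_p): M ≅ I[1,4], I[3,4]^2, I[4,4].
μ_θ-semistable layers: μ^(1)=1; μ^(2)=-2/3; μ^(3)=-1

((0, 0, 0, 4); (1, 1, 1, 0); (0, 0, 2, 0))


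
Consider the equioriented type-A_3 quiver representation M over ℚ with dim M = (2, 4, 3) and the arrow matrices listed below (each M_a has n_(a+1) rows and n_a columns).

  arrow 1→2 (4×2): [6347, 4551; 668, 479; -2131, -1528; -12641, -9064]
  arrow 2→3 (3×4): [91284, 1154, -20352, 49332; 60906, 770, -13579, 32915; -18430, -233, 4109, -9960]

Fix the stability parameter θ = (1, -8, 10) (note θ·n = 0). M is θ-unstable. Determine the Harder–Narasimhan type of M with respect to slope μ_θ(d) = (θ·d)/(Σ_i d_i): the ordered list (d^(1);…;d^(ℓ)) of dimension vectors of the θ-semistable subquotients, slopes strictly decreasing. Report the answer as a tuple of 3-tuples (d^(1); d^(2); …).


Via rank(M_{q-1}∘⋯∘M_p): M ≅ I[1,3]^2, I[2,2], I[2,3].
μ_θ-semistable layers: μ^(1)=10; μ^(2)=-7/2; μ^(3)=-8

((0, 0, 3); (2, 2, 0); (0, 2, 0))


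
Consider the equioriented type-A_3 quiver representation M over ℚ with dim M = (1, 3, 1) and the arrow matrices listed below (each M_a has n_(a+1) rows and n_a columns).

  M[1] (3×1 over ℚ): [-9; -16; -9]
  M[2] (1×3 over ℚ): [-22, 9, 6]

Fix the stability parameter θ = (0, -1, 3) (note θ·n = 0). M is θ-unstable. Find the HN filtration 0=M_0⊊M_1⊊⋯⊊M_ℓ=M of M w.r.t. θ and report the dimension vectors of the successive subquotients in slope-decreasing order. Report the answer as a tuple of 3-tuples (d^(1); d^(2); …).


Barcode: M ≅ I[1,2], I[2,2], I[2,3]. HN layers by μ_θ (3 steps, strictly decreasing):
  μ^(1)=3; μ^(2)=-1/2; μ^(3)=-1

((0, 0, 1); (1, 1, 0); (0, 2, 0))


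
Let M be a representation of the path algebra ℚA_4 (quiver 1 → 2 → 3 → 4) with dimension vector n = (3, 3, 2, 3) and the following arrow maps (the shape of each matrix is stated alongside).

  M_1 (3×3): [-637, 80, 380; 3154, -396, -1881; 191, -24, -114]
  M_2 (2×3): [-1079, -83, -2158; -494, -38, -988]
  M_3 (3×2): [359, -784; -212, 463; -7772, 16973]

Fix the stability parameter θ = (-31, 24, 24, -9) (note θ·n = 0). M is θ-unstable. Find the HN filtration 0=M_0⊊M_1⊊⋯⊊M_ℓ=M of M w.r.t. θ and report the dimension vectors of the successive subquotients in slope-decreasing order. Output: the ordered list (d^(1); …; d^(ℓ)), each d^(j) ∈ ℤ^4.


Interval decomposition of M: I[1,1], I[1,2], I[1,4], I[2,2], I[3,4], I[4,4].
HN type (ℓ=5): μ^(1)=24; μ^(2)=13; μ^(3)=15/2; μ^(4)=-9; μ^(5)=-31

((0, 2, 0, 0); (0, 1, 1, 1); (0, 0, 1, 1); (0, 0, 0, 1); (3, 0, 0, 0))


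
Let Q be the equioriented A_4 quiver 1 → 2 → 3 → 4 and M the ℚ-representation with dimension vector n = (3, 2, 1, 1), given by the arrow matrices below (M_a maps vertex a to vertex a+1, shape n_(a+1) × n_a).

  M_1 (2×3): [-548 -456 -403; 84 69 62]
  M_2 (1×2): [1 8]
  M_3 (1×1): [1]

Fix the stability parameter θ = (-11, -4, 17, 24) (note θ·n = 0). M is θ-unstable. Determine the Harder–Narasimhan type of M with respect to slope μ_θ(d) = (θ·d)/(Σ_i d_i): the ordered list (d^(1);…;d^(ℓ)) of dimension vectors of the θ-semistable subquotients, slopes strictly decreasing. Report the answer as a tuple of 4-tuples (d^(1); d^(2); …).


Via rank(M_{q-1}∘⋯∘M_p): M ≅ I[1,1], I[1,2], I[1,4].
μ_θ-semistable layers: μ^(1)=24; μ^(2)=17; μ^(3)=-4; μ^(4)=-11

((0, 0, 0, 1); (0, 0, 1, 0); (0, 2, 0, 0); (3, 0, 0, 0))


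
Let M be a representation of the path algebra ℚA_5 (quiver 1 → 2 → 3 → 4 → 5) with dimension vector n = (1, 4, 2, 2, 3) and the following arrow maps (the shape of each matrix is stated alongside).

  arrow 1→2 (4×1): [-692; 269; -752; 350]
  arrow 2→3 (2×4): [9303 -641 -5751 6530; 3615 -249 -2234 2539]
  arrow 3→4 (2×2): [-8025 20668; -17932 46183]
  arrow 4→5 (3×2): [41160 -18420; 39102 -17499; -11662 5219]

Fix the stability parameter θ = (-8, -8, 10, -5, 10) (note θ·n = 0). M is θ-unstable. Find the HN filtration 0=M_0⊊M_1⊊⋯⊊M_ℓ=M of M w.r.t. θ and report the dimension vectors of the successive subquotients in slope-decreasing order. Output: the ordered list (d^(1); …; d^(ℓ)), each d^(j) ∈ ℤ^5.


Via rank(M_{q-1}∘⋯∘M_p): M ≅ I[1,5], I[2,2]^2, I[2,4], I[5,5]^2.
μ_θ-semistable layers: μ^(1)=10; μ^(2)=5/2; μ^(3)=-8

((0, 0, 0, 0, 3); (0, 0, 2, 2, 0); (1, 4, 0, 0, 0))
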